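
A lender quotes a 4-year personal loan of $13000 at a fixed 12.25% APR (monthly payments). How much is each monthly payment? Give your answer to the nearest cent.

$343.94

At 12.25% the monthly rate is 0.0102083, so the payment is 13,000 × 0.0102083 / (1 − 1.0102083^−48) = $343.94.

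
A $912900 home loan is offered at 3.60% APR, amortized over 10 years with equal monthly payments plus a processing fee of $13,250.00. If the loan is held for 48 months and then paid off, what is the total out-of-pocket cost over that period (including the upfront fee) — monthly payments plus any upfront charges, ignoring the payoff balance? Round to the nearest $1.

$448,616

Monthly rate = 3.6%/12 = 0.0030000; payment = 912,900 × 0.0030000 / (1 − (1+0.0030000)^−120) = $9,070.12.
Total outlay = 48 × $9,070.12 + $13,250.00 = $448,615.76.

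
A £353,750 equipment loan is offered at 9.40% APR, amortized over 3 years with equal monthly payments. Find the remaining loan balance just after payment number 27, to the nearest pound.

£97,959

With monthly rate i = 9.4%/12 = 0.0078333, the balance after k of n payments is P · [(1+i)^n − (1+i)^k] / [(1+i)^n − 1].
(1+0.0078333)^36 = 1.32432280 and (1+0.0078333)^27 = 1.23451222, so the balance is 353,750 × (1.32432280 − 1.23451222) / (1.32432280 − 1) = £97,959.48.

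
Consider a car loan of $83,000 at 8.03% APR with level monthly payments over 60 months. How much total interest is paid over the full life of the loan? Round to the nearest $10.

$18,050

At 8.03% the monthly rate is 0.0066917, so the payment is 83,000 × 0.0066917 / (1 − 1.0066917^−60) = $1,684.13.
Total paid = 60 × $1,684.13 = $101,047.80; interest = $101,047.80 − $83,000 = $18,047.80.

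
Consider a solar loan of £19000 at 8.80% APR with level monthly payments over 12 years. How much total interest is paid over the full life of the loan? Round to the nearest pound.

£11,829

At 8.80% the monthly rate is 0.0073333, so the payment is 19,000 × 0.0073333 / (1 − 1.0073333^−144) = £214.09.
Total paid = 144 × £214.09 = £30,828.96; interest = £30,828.96 − £19,000 = £11,828.96.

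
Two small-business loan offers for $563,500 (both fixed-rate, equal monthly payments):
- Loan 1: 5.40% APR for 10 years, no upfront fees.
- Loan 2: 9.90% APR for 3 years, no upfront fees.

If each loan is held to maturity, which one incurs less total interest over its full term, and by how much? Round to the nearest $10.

Loan 2 by $76,890

Loan 1: at 5.40% the monthly rate is 0.0045000, so the payment is 563,500 × 0.0045000 / (1 − 1.0045000^−120) = $6,087.57.
Total interest on Loan 1 = 120 × $6,087.57 − $563,500 = $167,008.40.
Loan 2: monthly rate = 9.9%/12 = 0.0082500; payment = 563,500 × 0.0082500 / (1 − (1+0.0082500)^−36) = $18,156.12.
Total interest on Loan 2 = 36 × $18,156.12 − $563,500 = $90,120.32.
Loan 2 is lower by $76,888.08.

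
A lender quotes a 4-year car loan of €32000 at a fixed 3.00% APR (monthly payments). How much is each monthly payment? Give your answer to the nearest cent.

€708.30

At 3.00% the monthly rate is 0.0025000, so the payment is 32,000 × 0.0025000 / (1 − 1.0025000^−48) = €708.30.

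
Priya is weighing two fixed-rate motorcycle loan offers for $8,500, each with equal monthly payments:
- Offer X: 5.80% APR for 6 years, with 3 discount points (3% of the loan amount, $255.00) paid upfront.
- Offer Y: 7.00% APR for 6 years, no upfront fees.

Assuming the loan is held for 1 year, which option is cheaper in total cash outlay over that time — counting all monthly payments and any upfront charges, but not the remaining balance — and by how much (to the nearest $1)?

Offer Y by $197

Offer X: at 5.80% the monthly rate is 0.0048333, so the payment is 8,500 × 0.0048333 / (1 − 1.0048333^−72) = $140.07.
Offer Y: monthly rate = 7%/12 = 0.0058333; payment = 8,500 × 0.0058333 / (1 − (1+0.0058333)^−72) = $144.92.
Over 12 months: Offer X costs 12 × $140.07 + $255.00 = $1,935.84; Offer Y costs 12 × $144.92 = $1,739.04.
Offer Y is cheaper by $1,935.84 − $1,739.04 = $196.80.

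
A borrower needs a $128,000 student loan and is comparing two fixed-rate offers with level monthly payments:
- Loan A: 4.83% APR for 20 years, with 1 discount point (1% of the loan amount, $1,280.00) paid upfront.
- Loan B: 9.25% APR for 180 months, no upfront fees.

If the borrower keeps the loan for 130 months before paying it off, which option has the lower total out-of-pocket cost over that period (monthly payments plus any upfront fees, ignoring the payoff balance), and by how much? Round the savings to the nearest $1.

Loan A by $61,718

Loan A: monthly rate = 4.83%/12 = 0.0040250; payment = 128,000 × 0.0040250 / (1 − (1+0.0040250)^−240) = $832.77.
Loan B: at 9.25% the monthly rate is 0.0077083, so the payment is 128,000 × 0.0077083 / (1 − 1.0077083^−180) = $1,317.37.
Over 130 months: Loan A costs 130 × $832.77 + $1,280.00 = $109,540.10; Loan B costs 130 × $1,317.37 = $171,258.10.
Loan A is cheaper by $171,258.10 − $109,540.10 = $61,718.00.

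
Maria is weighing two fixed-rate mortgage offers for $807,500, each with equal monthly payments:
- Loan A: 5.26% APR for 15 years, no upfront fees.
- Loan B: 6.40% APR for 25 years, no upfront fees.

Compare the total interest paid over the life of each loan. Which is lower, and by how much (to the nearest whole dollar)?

Loan A: at 5.26% the monthly rate is 0.0043833, so the payment is 807,500 × 0.0043833 / (1 − 1.0043833^−180) = $6,495.56.
Total interest on Loan A = 180 × $6,495.56 − $807,500 = $361,700.80.
Loan B: at 6.40% the monthly rate is 0.0053333, so the payment is 807,500 × 0.0053333 / (1 − 1.0053333^−300) = $5,401.95.
Total interest on Loan B = 300 × $5,401.95 − $807,500 = $813,085.00.
Loan A is lower by $451,384.20.

Loan A by $451,384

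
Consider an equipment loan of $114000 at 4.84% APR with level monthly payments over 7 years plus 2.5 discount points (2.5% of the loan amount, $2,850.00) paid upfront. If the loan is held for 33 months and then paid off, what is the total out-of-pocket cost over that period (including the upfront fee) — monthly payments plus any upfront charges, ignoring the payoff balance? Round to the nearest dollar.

$55,739

Monthly rate = 4.84%/12 = 0.0040333; payment = 114,000 × 0.0040333 / (1 − (1+0.0040333)^−84) = $1,602.71.
Total outlay = 33 × $1,602.71 + $2,850.00 = $55,739.43.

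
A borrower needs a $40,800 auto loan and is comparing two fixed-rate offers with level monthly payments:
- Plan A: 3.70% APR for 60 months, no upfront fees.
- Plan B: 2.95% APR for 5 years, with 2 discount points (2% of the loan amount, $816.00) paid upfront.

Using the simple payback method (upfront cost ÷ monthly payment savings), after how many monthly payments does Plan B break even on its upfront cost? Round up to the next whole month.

60 months

Plan A: monthly rate = 3.7%/12 = 0.0030833; payment = 40,800 × 0.0030833 / (1 − (1+0.0030833)^−60) = $745.88.
Plan B: at 2.95% the monthly rate is 0.0024583, so the payment is 40,800 × 0.0024583 / (1 − 1.0024583^−60) = $732.22.
Monthly savings = $745.88 − $732.22 = $13.66.
Break-even = $816.00 / $13.66 = 59.74 → 60 months.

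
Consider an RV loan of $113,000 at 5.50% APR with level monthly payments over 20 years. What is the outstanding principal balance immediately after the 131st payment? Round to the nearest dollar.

$66,570

With monthly rate i = 5.5%/12 = 0.0045833, the balance after k of n payments is P · [(1+i)^n − (1+i)^k] / [(1+i)^n − 1].
(1+0.0045833)^240 = 2.99662556 and (1+0.0045833)^131 = 1.82037933, so the balance is 113,000 × (2.99662556 − 1.82037933) / (2.99662556 − 1) = $66,570.23.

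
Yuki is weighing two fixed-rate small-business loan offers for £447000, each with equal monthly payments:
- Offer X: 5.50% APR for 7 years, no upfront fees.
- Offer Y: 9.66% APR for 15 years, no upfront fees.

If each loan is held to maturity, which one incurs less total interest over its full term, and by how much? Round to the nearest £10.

Offer X: monthly rate = 5.5%/12 = 0.0045833; payment = 447,000 × 0.0045833 / (1 − (1+0.0045833)^−84) = £6,423.41.
Total interest on Offer X = 84 × £6,423.41 − £447,000 = £92,566.44.
Offer Y: at 9.66% the monthly rate is 0.0080500, so the payment is 447,000 × 0.0080500 / (1 − 1.0080500^−180) = £4,710.94.
Total interest on Offer Y = 180 × £4,710.94 − £447,000 = £400,969.20.
Offer X is lower by £308,402.76.

Offer X by £308,400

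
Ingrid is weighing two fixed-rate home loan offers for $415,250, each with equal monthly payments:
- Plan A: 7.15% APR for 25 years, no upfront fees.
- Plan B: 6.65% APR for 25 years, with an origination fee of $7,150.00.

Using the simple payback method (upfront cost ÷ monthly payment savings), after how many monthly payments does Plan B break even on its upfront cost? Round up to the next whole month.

55 months

Plan A: monthly rate = 7.15%/12 = 0.0059583; payment = 415,250 × 0.0059583 / (1 − (1+0.0059583)^−300) = $2,974.75.
Plan B: at 6.65% the monthly rate is 0.0055417, so the payment is 415,250 × 0.0055417 / (1 − 1.0055417^−300) = $2,842.84.
Monthly savings = $2,974.75 − $2,842.84 = $131.91.
Break-even = $7,150.00 / $131.91 = 54.20 → 55 months.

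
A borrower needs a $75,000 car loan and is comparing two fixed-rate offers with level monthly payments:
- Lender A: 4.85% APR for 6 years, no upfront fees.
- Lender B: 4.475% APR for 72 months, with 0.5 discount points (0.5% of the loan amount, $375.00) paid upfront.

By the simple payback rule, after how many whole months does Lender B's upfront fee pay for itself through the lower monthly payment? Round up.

29 months

Lender A: at 4.85% the monthly rate is 0.0040417, so the payment is 75,000 × 0.0040417 / (1 − 1.0040417^−72) = $1,202.66.
Lender B: monthly rate = 4.475%/12 = 0.0037292; payment = 75,000 × 0.0037292 / (1 − (1+0.0037292)^−72) = $1,189.69.
Monthly savings = $1,202.66 − $1,189.69 = $12.97.
Break-even = $375.00 / $12.97 = 28.91 → 29 months.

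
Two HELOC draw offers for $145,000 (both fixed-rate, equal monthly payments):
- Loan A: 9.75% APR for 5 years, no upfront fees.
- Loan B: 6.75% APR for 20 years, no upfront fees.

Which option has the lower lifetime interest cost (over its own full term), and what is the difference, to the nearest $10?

Loan A: monthly rate = 9.75%/12 = 0.0081250; payment = 145,000 × 0.0081250 / (1 − (1+0.0081250)^−60) = $3,063.02.
Total interest on Loan A = 60 × $3,063.02 − $145,000 = $38,781.20.
Loan B: at 6.75% the monthly rate is 0.0056250, so the payment is 145,000 × 0.0056250 / (1 − 1.0056250^−240) = $1,102.53.
Total interest on Loan B = 240 × $1,102.53 − $145,000 = $119,607.20.
Loan A is lower by $80,826.00.

Loan A by $80,830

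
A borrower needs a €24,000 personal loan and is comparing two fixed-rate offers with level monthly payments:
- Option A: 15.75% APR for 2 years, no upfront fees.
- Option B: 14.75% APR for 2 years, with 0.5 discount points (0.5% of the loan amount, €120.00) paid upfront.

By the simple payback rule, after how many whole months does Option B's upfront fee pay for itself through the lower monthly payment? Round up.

11 months

Option A: at 15.75% the monthly rate is 0.0131250, so the payment is 24,000 × 0.0131250 / (1 − 1.0131250^−24) = €1,172.25.
Option B: at 14.75% the monthly rate is 0.0122917, so the payment is 24,000 × 0.0122917 / (1 − 1.0122917^−24) = €1,160.83.
Monthly savings = €1,172.25 − €1,160.83 = €11.42.
Break-even = €120.00 / €11.42 = 10.51 → 11 months.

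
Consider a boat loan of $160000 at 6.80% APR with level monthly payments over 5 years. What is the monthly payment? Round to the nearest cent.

At 6.80% the monthly rate is 0.0056667, so the payment is 160,000 × 0.0056667 / (1 − 1.0056667^−60) = $3,153.12.

$3,153.12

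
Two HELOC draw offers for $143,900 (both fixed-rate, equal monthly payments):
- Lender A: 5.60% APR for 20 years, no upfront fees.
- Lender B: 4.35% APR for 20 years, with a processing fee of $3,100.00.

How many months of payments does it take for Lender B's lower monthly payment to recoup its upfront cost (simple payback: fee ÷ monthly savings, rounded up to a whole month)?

Lender A: at 5.60% the monthly rate is 0.0046667, so the payment is 143,900 × 0.0046667 / (1 − 1.0046667^−240) = $998.01.
Lender B: monthly rate = 4.35%/12 = 0.0036250; payment = 143,900 × 0.0036250 / (1 − (1+0.0036250)^−240) = $898.77.
Monthly savings = $998.01 − $898.77 = $99.24.
Break-even = $3,100.00 / $99.24 = 31.24 → 32 months.

32 months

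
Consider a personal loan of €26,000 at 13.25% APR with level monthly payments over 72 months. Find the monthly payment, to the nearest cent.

€525.36

Monthly rate = 13.25%/12 = 0.0110417; payment = 26,000 × 0.0110417 / (1 − (1+0.0110417)^−72) = €525.36.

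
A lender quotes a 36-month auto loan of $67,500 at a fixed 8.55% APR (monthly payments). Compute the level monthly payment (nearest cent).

Monthly rate = 8.55%/12 = 0.0071250; payment = 67,500 × 0.0071250 / (1 − (1+0.0071250)^−36) = $2,132.37.

$2,132.37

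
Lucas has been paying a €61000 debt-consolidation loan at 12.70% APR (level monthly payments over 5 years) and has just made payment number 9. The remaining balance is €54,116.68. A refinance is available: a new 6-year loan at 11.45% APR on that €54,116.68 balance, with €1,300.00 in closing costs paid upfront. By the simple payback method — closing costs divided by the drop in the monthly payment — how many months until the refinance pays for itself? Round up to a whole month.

4 months

Current payment = 61,000 × 12.7%/12 / (1 − (1+0.0105833)^−60) = €1,378.59.
Refinanced payment = 54,116.68 × 0.0095417 / (1 − (1+0.0095417)^−72) = €1,042.58.
Monthly savings = €1,378.59 − €1,042.58 = €336.01.
Break-even = €1,300.00 / €336.01 = 3.87 → 4 months.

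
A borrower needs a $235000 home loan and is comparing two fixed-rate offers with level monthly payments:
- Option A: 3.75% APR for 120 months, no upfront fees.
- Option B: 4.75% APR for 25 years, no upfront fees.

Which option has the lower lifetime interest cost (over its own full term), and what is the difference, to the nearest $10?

Option A: monthly rate = 3.75%/12 = 0.0031250; payment = 235,000 × 0.0031250 / (1 − (1+0.0031250)^−120) = $2,351.44.
Total interest on Option A = 120 × $2,351.44 − $235,000 = $47,172.80.
Option B: at 4.75% the monthly rate is 0.0039583, so the payment is 235,000 × 0.0039583 / (1 − 1.0039583^−300) = $1,339.78.
Total interest on Option B = 300 × $1,339.78 − $235,000 = $166,934.00.
Option A is lower by $119,761.20.

Option A by $119,760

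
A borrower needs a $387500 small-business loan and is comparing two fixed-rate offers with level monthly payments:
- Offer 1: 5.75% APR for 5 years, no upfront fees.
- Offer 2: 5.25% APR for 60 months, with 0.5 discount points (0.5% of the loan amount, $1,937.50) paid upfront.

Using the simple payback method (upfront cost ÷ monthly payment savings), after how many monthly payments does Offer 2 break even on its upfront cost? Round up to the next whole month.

22 months

Offer 1: monthly rate = 5.75%/12 = 0.0047917; payment = 387,500 × 0.0047917 / (1 − (1+0.0047917)^−60) = $7,446.50.
Offer 2: monthly rate = 5.25%/12 = 0.0043750; payment = 387,500 × 0.0043750 / (1 − (1+0.0043750)^−60) = $7,357.07.
Monthly savings = $7,446.50 − $7,357.07 = $89.43.
Break-even = $1,937.50 / $89.43 = 21.66 → 22 months.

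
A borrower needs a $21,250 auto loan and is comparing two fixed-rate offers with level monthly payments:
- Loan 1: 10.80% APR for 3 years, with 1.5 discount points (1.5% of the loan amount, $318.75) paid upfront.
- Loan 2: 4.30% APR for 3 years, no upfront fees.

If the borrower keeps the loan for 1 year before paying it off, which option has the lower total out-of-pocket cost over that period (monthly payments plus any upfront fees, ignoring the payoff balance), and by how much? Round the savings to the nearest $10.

Loan 1: monthly rate = 10.8%/12 = 0.0090000; payment = 21,250 × 0.0090000 / (1 − (1+0.0090000)^−36) = $693.69.
Loan 2: monthly rate = 4.3%/12 = 0.0035833; payment = 21,250 × 0.0035833 / (1 − (1+0.0035833)^−36) = $630.22.
Over 12 months: Loan 1 costs 12 × $693.69 + $318.75 = $8,643.03; Loan 2 costs 12 × $630.22 = $7,562.64.
Loan 2 is cheaper by $8,643.03 − $7,562.64 = $1,080.39.

Loan 2 by $1,080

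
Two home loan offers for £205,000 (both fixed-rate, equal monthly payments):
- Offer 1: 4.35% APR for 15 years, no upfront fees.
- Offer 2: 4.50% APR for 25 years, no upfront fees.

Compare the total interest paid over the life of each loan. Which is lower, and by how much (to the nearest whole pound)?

Offer 1 by £62,375

Offer 1: monthly rate = 4.35%/12 = 0.0036250; payment = 205,000 × 0.0036250 / (1 − (1+0.0036250)^−180) = £1,552.57.
Total interest on Offer 1 = 180 × £1,552.57 − £205,000 = £74,462.60.
Offer 2: at 4.50% the monthly rate is 0.0037500, so the payment is 205,000 × 0.0037500 / (1 − 1.0037500^−300) = £1,139.46.
Total interest on Offer 2 = 300 × £1,139.46 − £205,000 = £136,838.00.
Offer 1 is lower by £62,375.40.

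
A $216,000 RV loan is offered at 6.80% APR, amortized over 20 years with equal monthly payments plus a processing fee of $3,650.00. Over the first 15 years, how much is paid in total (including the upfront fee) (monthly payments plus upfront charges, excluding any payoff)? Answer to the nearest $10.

Monthly rate = 6.8%/12 = 0.0056667; payment = 216,000 × 0.0056667 / (1 − (1+0.0056667)^−240) = $1,648.81.
Total outlay = 180 × $1,648.81 + $3,650.00 = $300,435.80.

$300,440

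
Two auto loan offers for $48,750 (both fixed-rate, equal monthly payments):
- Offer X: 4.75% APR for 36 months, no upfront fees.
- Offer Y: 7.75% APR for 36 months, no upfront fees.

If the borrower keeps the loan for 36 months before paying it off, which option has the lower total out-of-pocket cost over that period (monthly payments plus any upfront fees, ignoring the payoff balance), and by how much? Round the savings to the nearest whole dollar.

Offer X: monthly rate = 4.75%/12 = 0.0039583; payment = 48,750 × 0.0039583 / (1 − (1+0.0039583)^−36) = $1,455.62.
Offer Y: monthly rate = 7.75%/12 = 0.0064583; payment = 48,750 × 0.0064583 / (1 − (1+0.0064583)^−36) = $1,522.03.
Over 36 months: Offer X costs 36 × $1,455.62 = $52,402.32; Offer Y costs 36 × $1,522.03 = $54,793.08.
Offer X is cheaper by $54,793.08 − $52,402.32 = $2,390.76.

Offer X by $2,391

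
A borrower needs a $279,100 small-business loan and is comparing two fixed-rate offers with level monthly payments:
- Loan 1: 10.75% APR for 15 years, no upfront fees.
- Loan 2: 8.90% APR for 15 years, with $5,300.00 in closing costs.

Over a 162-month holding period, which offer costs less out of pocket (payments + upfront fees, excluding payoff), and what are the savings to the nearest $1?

Loan 1: at 10.75% the monthly rate is 0.0089583, so the payment is 279,100 × 0.0089583 / (1 − 1.0089583^−180) = $3,128.57.
Loan 2: at 8.90% the monthly rate is 0.0074167, so the payment is 279,100 × 0.0074167 / (1 − 1.0074167^−180) = $2,814.24.
Over 162 months: Loan 1 costs 162 × $3,128.57 = $506,828.34; Loan 2 costs 162 × $2,814.24 + $5,300.00 = $461,206.88.
Loan 2 is cheaper by $506,828.34 − $461,206.88 = $45,621.46.

Loan 2 by $45,621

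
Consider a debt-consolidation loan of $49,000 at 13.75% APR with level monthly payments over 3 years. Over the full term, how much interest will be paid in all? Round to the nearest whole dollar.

Monthly rate = 13.75%/12 = 0.0114583; payment = 49,000 × 0.0114583 / (1 − (1+0.0114583)^−36) = $1,668.76.
Total paid = 36 × $1,668.76 = $60,075.36; interest = $60,075.36 − $49,000 = $11,075.36.

$11,075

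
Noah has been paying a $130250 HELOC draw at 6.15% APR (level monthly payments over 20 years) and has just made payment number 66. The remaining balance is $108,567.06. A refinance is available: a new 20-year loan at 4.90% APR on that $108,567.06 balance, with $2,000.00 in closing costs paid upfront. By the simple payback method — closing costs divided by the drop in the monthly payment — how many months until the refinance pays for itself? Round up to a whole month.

Current payment = 130,250 × 6.15%/12 / (1 − (1+0.0051250)^−240) = $944.46.
Refinanced payment = 108,567.06 × 0.0040833 / (1 − (1+0.0040833)^−240) = $710.51.
Monthly savings = $944.46 − $710.51 = $233.95.
Break-even = $2,000.00 / $233.95 = 8.55 → 9 months.

9 months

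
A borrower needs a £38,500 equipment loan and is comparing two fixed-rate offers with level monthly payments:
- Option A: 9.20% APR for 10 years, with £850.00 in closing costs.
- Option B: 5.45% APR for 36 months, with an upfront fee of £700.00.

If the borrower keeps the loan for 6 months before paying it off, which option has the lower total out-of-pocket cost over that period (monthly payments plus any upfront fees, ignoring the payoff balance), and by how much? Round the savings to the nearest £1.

Option A by £3,869

Option A: at 9.20% the monthly rate is 0.0076667, so the payment is 38,500 × 0.0076667 / (1 − 1.0076667^−120) = £491.88.
Option B: monthly rate = 5.45%/12 = 0.0045417; payment = 38,500 × 0.0045417 / (1 − (1+0.0045417)^−36) = £1,161.67.
Over 6 months: Option A costs 6 × £491.88 + £850.00 = £3,801.28; Option B costs 6 × £1,161.67 + £700.00 = £7,670.02.
Option A is cheaper by £7,670.02 − £3,801.28 = £3,868.74.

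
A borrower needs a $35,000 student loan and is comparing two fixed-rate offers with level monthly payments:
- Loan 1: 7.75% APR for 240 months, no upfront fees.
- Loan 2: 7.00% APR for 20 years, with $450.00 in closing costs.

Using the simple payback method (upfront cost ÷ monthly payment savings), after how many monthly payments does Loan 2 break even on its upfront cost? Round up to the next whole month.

Loan 1: at 7.75% the monthly rate is 0.0064583, so the payment is 35,000 × 0.0064583 / (1 − 1.0064583^−240) = $287.33.
Loan 2: at 7.00% the monthly rate is 0.0058333, so the payment is 35,000 × 0.0058333 / (1 − 1.0058333^−240) = $271.35.
Monthly savings = $287.33 − $271.35 = $15.98.
Break-even = $450.00 / $15.98 = 28.16 → 29 months.

29 months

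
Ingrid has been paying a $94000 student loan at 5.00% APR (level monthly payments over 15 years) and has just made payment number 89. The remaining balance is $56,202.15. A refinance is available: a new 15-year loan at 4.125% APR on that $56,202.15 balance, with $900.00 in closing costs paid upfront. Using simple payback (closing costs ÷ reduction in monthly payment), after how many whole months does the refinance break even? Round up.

3 months

Current payment = 94,000 × 5%/12 / (1 − (1+0.0041667)^−180) = $743.35.
Refinanced payment = 56,202.15 × 0.0034375 / (1 − (1+0.0034375)^−180) = $419.25.
Monthly savings = $743.35 − $419.25 = $324.10.
Break-even = $900.00 / $324.10 = 2.78 → 3 months.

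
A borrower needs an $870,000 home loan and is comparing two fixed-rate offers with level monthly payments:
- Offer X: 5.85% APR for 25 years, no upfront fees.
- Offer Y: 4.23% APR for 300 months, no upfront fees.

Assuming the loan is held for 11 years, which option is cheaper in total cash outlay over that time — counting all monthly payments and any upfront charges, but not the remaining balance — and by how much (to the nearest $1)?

Offer Y by $108,575

Offer X: at 5.85% the monthly rate is 0.0048750, so the payment is 870,000 × 0.0048750 / (1 − 1.0048750^−300) = $5,525.92.
Offer Y: monthly rate = 4.23%/12 = 0.0035250; payment = 870,000 × 0.0035250 / (1 − (1+0.0035250)^−300) = $4,703.38.
Over 132 months: Offer X costs 132 × $5,525.92 = $729,421.44; Offer Y costs 132 × $4,703.38 = $620,846.16.
Offer Y is cheaper by $729,421.44 − $620,846.16 = $108,575.28.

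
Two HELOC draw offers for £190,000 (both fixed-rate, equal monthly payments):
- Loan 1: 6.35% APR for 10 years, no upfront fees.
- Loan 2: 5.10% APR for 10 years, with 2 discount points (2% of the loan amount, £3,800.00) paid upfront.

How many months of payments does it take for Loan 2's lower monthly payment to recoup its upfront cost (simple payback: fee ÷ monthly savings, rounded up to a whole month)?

Loan 1: at 6.35% the monthly rate is 0.0052917, so the payment is 190,000 × 0.0052917 / (1 − 1.0052917^−120) = £2,142.94.
Loan 2: at 5.10% the monthly rate is 0.0042500, so the payment is 190,000 × 0.0042500 / (1 − 1.0042500^−120) = £2,024.54.
Monthly savings = £2,142.94 − £2,024.54 = £118.40.
Break-even = £3,800.00 / £118.40 = 32.09 → 33 months.

33 months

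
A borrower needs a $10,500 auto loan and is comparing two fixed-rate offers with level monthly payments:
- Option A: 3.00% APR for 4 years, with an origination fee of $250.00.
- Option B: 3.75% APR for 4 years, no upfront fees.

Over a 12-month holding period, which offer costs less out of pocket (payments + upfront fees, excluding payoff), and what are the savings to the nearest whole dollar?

Option B by $208

Option A: at 3.00% the monthly rate is 0.0025000, so the payment is 10,500 × 0.0025000 / (1 − 1.0025000^−48) = $232.41.
Option B: monthly rate = 3.75%/12 = 0.0031250; payment = 10,500 × 0.0031250 / (1 − (1+0.0031250)^−48) = $235.91.
Over 12 months: Option A costs 12 × $232.41 + $250.00 = $3,038.92; Option B costs 12 × $235.91 = $2,830.92.
Option B is cheaper by $3,038.92 − $2,830.92 = $208.00.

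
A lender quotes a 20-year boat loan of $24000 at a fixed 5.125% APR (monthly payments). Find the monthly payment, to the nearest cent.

At 5.125% the monthly rate is 0.0042708, so the payment is 24,000 × 0.0042708 / (1 − 1.0042708^−240) = $160.05.

$160.05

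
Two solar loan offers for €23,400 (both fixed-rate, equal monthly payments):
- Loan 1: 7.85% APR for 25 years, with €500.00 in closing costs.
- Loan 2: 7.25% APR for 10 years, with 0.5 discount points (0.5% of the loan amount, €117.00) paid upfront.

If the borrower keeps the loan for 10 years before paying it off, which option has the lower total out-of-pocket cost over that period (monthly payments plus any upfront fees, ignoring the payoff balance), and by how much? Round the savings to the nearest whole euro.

Loan 1 by €11,189

Loan 1: at 7.85% the monthly rate is 0.0065417, so the payment is 23,400 × 0.0065417 / (1 − 1.0065417^−300) = €178.29.
Loan 2: monthly rate = 7.25%/12 = 0.0060417; payment = 23,400 × 0.0060417 / (1 − (1+0.0060417)^−120) = €274.72.
Over 120 months: Loan 1 costs 120 × €178.29 + €500.00 = €21,894.80; Loan 2 costs 120 × €274.72 + €117.00 = €33,083.40.
Loan 1 is cheaper by €33,083.40 − €21,894.80 = €11,188.60.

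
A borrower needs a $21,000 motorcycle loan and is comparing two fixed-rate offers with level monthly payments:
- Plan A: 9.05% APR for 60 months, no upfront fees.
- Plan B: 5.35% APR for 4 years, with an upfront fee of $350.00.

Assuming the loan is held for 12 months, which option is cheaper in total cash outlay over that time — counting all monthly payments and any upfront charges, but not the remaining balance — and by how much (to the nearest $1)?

Plan A: monthly rate = 9.05%/12 = 0.0075417; payment = 21,000 × 0.0075417 / (1 − (1+0.0075417)^−60) = $436.44.
Plan B: at 5.35% the monthly rate is 0.0044583, so the payment is 21,000 × 0.0044583 / (1 − 1.0044583^−48) = $486.95.
Over 12 months: Plan A costs 12 × $436.44 = $5,237.28; Plan B costs 12 × $486.95 + $350.00 = $6,193.40.
Plan A is cheaper by $6,193.40 − $5,237.28 = $956.12.

Plan A by $956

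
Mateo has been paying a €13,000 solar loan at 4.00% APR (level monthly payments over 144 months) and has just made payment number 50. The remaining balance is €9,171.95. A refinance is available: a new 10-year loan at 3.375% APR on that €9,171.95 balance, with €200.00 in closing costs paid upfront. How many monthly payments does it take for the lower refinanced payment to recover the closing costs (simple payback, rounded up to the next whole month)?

Current payment = 13,000 × 4%/12 / (1 − (1+0.0033333)^−144) = €113.82.
Refinanced payment = 9,171.95 × 0.0028125 / (1 − (1+0.0028125)^−120) = €90.16.
Monthly savings = €113.82 − €90.16 = €23.66.
Break-even = €200.00 / €23.66 = 8.45 → 9 months.

9 months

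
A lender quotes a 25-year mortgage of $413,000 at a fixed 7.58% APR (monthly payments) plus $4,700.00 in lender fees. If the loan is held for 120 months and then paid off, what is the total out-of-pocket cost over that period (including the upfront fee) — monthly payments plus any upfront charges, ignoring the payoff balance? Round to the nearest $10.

Monthly rate = 7.58%/12 = 0.0063167; payment = 413,000 × 0.0063167 / (1 − (1+0.0063167)^−300) = $3,073.56.
Total outlay = 120 × $3,073.56 + $4,700.00 = $373,527.20.

$373,530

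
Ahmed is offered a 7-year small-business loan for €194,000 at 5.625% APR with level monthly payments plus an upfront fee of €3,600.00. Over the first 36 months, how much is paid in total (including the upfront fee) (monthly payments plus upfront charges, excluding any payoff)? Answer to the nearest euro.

Monthly rate = 5.625%/12 = 0.0046875; payment = 194,000 × 0.0046875 / (1 − (1+0.0046875)^−84) = €2,799.31.
Total outlay = 36 × €2,799.31 + €3,600.00 = €104,375.16.

€104,375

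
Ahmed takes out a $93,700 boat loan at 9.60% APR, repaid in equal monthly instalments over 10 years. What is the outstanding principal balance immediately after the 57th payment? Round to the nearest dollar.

$60,070

With monthly rate i = 9.6%/12 = 0.0080000, the balance after k of n payments is P · [(1+i)^n − (1+i)^k] / [(1+i)^n − 1].
(1+0.0080000)^120 = 2.60173976 and (1+0.0080000)^57 = 1.57489038, so the balance is 93,700 × (2.60173976 − 1.57489038) / (2.60173976 − 1) = $60,069.55.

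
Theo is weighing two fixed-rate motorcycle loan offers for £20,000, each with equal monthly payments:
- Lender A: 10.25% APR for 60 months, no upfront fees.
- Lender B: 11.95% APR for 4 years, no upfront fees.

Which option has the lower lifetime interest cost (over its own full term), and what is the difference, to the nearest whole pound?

Lender A: at 10.25% the monthly rate is 0.0085417, so the payment is 20,000 × 0.0085417 / (1 − 1.0085417^−60) = £427.41.
Total interest on Lender A = 60 × £427.41 − £20,000 = £5,644.60.
Lender B: at 11.95% the monthly rate is 0.0099583, so the payment is 20,000 × 0.0099583 / (1 − 1.0099583^−48) = £526.19.
Total interest on Lender B = 48 × £526.19 − £20,000 = £5,257.12.
Lender B is lower by £387.48.

Lender B by £387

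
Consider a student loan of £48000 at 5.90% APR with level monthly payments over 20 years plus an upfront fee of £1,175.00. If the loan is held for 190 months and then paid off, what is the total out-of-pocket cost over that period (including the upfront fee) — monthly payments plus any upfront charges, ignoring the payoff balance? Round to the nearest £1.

Monthly rate = 5.9%/12 = 0.0049167; payment = 48,000 × 0.0049167 / (1 − (1+0.0049167)^−240) = £341.12.
Total outlay = 190 × £341.12 + £1,175.00 = £65,987.80.

£65,988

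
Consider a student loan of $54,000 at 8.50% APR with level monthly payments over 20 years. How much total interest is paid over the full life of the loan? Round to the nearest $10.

$58,470

Monthly rate = 8.5%/12 = 0.0070833; payment = 54,000 × 0.0070833 / (1 − (1+0.0070833)^−240) = $468.62.
Total paid = 240 × $468.62 = $112,468.80; interest = $112,468.80 − $54,000 = $58,468.80.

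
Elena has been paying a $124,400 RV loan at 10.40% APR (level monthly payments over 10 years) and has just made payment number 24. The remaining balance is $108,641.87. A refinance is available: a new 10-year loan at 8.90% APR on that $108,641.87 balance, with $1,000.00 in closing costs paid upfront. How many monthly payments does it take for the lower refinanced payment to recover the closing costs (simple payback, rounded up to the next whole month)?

4 months

Current payment = 124,400 × 10.4%/12 / (1 − (1+0.0086667)^−120) = $1,671.63.
Refinanced payment = 108,641.87 × 0.0074167 / (1 − (1+0.0074167)^−120) = $1,370.36.
Monthly savings = $1,671.63 − $1,370.36 = $301.27.
Break-even = $1,000.00 / $301.27 = 3.32 → 4 months.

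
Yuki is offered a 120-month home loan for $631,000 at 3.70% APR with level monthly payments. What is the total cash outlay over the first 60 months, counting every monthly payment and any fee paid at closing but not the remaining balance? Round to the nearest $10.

Monthly rate = 3.7%/12 = 0.0030833; payment = 631,000 × 0.0030833 / (1 − (1+0.0030833)^−120) = $6,298.99.
Total outlay = 60 × $6,298.99 = $377,939.40.

$377,940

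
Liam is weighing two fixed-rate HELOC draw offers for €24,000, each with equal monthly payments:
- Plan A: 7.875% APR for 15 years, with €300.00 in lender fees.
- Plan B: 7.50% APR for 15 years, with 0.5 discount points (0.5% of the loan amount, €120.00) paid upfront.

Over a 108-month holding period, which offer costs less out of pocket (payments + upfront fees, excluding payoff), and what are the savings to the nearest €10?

Plan B by €740

Plan A: monthly rate = 7.875%/12 = 0.0065625; payment = 24,000 × 0.0065625 / (1 − (1+0.0065625)^−180) = €227.63.
Plan B: monthly rate = 7.5%/12 = 0.0062500; payment = 24,000 × 0.0062500 / (1 − (1+0.0062500)^−180) = €222.48.
Over 108 months: Plan A costs 108 × €227.63 + €300.00 = €24,884.04; Plan B costs 108 × €222.48 + €120.00 = €24,147.84.
Plan B is cheaper by €24,884.04 − €24,147.84 = €736.20.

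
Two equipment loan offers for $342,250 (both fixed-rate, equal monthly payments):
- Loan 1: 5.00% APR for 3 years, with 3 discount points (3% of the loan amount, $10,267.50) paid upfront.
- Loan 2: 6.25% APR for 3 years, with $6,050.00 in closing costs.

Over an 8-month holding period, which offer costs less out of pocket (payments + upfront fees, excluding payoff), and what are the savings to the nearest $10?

Loan 2 by $2,670

Loan 1: at 5.00% the monthly rate is 0.0041667, so the payment is 342,250 × 0.0041667 / (1 − 1.0041667^−36) = $10,257.54.
Loan 2: at 6.25% the monthly rate is 0.0052083, so the payment is 342,250 × 0.0052083 / (1 − 1.0052083^−36) = $10,450.72.
Over 8 months: Loan 1 costs 8 × $10,257.54 + $10,267.50 = $92,327.82; Loan 2 costs 8 × $10,450.72 + $6,050.00 = $89,655.76.
Loan 2 is cheaper by $92,327.82 − $89,655.76 = $2,672.06.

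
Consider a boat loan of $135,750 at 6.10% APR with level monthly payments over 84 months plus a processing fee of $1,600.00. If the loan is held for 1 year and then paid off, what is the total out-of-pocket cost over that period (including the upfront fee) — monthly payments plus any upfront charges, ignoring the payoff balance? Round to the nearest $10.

Monthly rate = 6.1%/12 = 0.0050833; payment = 135,750 × 0.0050833 / (1 − (1+0.0050833)^−84) = $1,989.63.
Total outlay = 12 × $1,989.63 + $1,600.00 = $25,475.56.

$25,480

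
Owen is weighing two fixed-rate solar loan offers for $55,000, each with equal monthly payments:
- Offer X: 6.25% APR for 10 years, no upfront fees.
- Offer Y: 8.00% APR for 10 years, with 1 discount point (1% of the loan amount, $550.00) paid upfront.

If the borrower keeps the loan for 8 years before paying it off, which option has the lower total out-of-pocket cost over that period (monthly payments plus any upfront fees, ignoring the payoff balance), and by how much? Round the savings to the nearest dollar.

Offer X: monthly rate = 6.25%/12 = 0.0052083; payment = 55,000 × 0.0052083 / (1 − (1+0.0052083)^−120) = $617.54.
Offer Y: at 8.00% the monthly rate is 0.0066667, so the payment is 55,000 × 0.0066667 / (1 − 1.0066667^−120) = $667.30.
Over 96 months: Offer X costs 96 × $617.54 = $59,283.84; Offer Y costs 96 × $667.30 + $550.00 = $64,610.80.
Offer X is cheaper by $64,610.80 − $59,283.84 = $5,326.96.

Offer X by $5,327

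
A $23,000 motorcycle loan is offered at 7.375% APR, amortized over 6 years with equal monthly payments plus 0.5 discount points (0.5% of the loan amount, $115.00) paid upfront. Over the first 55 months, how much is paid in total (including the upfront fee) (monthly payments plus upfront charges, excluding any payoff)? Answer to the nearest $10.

Monthly rate = 7.375%/12 = 0.0061458; payment = 23,000 × 0.0061458 / (1 − (1+0.0061458)^−72) = $396.28.
Total outlay = 55 × $396.28 + $115.00 = $21,910.40.

$21,910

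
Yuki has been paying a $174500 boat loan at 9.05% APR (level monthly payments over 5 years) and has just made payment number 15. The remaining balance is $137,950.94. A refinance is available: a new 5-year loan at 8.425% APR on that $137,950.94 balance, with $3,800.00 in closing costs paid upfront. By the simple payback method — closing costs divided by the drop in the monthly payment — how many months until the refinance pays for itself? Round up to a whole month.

Current payment = 174,500 × 9.05%/12 / (1 − (1+0.0075417)^−60) = $3,626.57.
Refinanced payment = 137,950.94 × 0.0070208 / (1 − (1+0.0070208)^−60) = $2,825.29.
Monthly savings = $3,626.57 − $2,825.29 = $801.28.
Break-even = $3,800.00 / $801.28 = 4.74 → 5 months.

5 months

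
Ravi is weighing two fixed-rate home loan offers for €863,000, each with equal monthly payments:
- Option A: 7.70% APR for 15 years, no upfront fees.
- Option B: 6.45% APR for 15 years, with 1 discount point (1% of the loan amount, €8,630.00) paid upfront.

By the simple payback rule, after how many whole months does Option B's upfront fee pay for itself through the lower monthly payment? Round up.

15 months

Option A: at 7.70% the monthly rate is 0.0064167, so the payment is 863,000 × 0.0064167 / (1 − 1.0064167^−180) = €8,098.51.
Option B: monthly rate = 6.45%/12 = 0.0053750; payment = 863,000 × 0.0053750 / (1 − (1+0.0053750)^−180) = €7,493.96.
Monthly savings = €8,098.51 − €7,493.96 = €604.55.
Break-even = €8,630.00 / €604.55 = 14.28 → 15 months.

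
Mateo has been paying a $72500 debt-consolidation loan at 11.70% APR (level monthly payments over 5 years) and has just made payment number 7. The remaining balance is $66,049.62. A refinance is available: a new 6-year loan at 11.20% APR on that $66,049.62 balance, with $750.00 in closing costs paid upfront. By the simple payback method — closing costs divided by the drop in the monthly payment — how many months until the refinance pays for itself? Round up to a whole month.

Current payment = 72,500 × 11.7%/12 / (1 − (1+0.0097500)^−60) = $1,601.75.
Refinanced payment = 66,049.62 × 0.0093333 / (1 − (1+0.0093333)^−72) = $1,263.97.
Monthly savings = $1,601.75 − $1,263.97 = $337.78.
Break-even = $750.00 / $337.78 = 2.22 → 3 months.

3 months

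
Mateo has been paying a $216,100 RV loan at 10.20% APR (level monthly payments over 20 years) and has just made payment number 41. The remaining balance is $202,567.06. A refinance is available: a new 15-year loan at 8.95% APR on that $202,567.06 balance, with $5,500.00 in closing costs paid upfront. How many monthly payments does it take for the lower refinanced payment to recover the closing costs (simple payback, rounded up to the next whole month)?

Current payment = 216,100 × 10.2%/12 / (1 − (1+0.0085000)^−240) = $2,114.13.
Refinanced payment = 202,567.06 × 0.0074583 / (1 − (1+0.0074583)^−180) = $2,048.55.
Monthly savings = $2,114.13 − $2,048.55 = $65.58.
Break-even = $5,500.00 / $65.58 = 83.87 → 84 months.

84 months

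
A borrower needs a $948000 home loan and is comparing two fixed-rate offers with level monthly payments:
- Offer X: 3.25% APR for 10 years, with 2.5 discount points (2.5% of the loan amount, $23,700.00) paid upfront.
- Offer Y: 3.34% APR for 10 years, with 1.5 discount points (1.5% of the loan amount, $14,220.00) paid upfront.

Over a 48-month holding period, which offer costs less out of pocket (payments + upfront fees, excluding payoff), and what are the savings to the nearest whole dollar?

Offer Y by $7,573

Offer X: monthly rate = 3.25%/12 = 0.0027083; payment = 948,000 × 0.0027083 / (1 − (1+0.0027083)^−120) = $9,263.76.
Offer Y: monthly rate = 3.34%/12 = 0.0027833; payment = 948,000 × 0.0027833 / (1 − (1+0.0027833)^−120) = $9,303.49.
Over 48 months: Offer X costs 48 × $9,263.76 + $23,700.00 = $468,360.48; Offer Y costs 48 × $9,303.49 + $14,220.00 = $460,787.52.
Offer Y is cheaper by $468,360.48 − $460,787.52 = $7,572.96.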